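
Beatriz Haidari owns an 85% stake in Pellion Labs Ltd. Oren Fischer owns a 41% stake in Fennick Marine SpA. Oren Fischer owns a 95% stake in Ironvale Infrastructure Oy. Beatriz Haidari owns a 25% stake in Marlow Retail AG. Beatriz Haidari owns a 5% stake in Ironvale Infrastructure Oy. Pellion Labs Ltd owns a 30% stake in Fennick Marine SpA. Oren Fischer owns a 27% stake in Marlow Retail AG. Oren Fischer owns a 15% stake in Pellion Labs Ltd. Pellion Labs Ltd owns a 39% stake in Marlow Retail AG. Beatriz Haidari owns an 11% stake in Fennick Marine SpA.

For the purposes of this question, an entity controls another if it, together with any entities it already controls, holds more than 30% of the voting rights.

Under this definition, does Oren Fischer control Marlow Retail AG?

No

Oren holds 95% of Ironvale, so Oren controls Ironvale.
Oren holds 41% of Fennick, so Oren controls Fennick.
In Marlow, Oren's side holds only 27%, not > 30%.
So Oren does not control Marlow.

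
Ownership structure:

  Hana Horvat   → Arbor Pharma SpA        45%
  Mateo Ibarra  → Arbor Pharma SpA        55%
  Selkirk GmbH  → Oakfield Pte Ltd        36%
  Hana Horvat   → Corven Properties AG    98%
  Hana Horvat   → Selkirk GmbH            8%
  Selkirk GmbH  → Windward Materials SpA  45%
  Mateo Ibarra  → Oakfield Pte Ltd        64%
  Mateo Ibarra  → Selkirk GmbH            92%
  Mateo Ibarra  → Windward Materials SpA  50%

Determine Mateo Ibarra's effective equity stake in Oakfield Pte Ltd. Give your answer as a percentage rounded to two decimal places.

97.12%

Mateo reaches Oakfield along 2 paths.
Via Selkirk: 92% × 36% = 33.12%.
Direct stake: 64% = 64%.
Total: 33.12% + 64% = 97.12%.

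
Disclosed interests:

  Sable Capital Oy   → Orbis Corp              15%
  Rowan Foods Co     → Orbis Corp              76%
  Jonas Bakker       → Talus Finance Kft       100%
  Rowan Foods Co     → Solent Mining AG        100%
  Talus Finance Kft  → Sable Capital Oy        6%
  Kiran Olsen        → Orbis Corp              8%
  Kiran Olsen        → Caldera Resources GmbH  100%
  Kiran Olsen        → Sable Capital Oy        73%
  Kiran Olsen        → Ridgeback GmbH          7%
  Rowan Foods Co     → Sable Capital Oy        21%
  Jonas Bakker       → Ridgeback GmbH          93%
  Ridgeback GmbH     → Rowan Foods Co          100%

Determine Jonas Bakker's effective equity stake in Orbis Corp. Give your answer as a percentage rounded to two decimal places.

Jonas reaches Orbis along 3 paths.
Via Ridgeback → Rowan: 93% × 100% × 76% = 70.68%.
Via Ridgeback → Rowan → Sable: 93% × 100% × 21% × 15% = 2.9295%.
Via Talus → Sable: 100% × 6% × 15% = 0.9%.
Total: 70.68% + 2.9295% + 0.9% = 74.5095%.
Rounded: 74.51%.

74.51%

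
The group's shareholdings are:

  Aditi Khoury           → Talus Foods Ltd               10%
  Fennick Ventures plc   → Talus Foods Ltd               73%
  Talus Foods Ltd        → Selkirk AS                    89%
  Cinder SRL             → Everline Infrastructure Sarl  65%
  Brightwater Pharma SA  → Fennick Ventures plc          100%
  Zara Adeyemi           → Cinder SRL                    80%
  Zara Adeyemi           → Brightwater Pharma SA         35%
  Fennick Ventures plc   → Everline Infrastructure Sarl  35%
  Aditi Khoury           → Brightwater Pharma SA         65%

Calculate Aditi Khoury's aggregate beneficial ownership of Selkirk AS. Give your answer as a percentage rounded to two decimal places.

51.13%

Aditi reaches Selkirk along 2 paths.
Via Brightwater → Fennick → Talus: 65% × 100% × 73% × 89% = 42.2305%.
Via Talus: 10% × 89% = 8.9%.
Total: 42.2305% + 8.9% = 51.1305%.
Rounded: 51.13%.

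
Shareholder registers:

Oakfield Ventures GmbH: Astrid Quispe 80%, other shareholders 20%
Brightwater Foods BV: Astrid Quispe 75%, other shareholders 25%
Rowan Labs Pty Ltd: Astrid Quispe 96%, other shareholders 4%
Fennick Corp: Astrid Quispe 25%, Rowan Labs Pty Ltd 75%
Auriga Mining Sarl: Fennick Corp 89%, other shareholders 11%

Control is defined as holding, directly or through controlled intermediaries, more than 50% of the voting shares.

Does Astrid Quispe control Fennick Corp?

Yes

Astrid holds 96% of Rowan, so Astrid controls Rowan.
Astrid and Rowan together hold 25% + 75% = 100% of Fennick, so Astrid controls Fennick.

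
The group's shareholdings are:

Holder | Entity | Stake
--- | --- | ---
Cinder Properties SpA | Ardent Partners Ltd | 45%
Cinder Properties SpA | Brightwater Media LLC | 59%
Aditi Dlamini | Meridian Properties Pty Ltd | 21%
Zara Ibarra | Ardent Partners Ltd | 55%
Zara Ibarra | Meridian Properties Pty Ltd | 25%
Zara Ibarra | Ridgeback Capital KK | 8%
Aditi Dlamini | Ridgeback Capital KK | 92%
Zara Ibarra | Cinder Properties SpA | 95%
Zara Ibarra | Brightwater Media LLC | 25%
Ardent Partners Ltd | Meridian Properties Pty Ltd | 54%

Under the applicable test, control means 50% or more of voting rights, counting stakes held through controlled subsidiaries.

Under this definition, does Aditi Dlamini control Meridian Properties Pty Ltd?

No

Aditi holds 92% of Ridgeback, so Aditi controls Ridgeback.
In Meridian, Aditi's side holds only 21%, not ≥ 50%.
So Aditi does not control Meridian.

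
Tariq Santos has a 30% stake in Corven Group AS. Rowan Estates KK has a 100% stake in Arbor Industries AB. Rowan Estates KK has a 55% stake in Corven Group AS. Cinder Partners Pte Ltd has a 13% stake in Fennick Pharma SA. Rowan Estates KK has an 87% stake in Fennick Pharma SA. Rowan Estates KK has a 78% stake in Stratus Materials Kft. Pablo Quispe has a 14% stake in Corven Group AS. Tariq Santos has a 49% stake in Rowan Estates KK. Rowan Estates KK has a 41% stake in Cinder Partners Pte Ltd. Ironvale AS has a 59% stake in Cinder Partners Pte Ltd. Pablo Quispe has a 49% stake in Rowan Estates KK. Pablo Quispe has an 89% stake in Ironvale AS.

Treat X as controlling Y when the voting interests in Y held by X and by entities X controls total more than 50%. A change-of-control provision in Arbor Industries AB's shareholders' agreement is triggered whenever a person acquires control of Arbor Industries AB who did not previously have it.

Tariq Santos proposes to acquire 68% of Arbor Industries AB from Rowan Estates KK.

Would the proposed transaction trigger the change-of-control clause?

The purchase adds only to Tariq's holdings (Rowan's stake shrinks), so Tariq is the only person who could newly come to control Arbor.
Tariq's largest direct stake is 49% in Rowan, which does not meet the threshold, so Tariq controls no company.
Neither Tariq nor any entity Tariq controls holds any voting interest in Arbor.
So before the transaction, Tariq does not control Arbor.
After the purchase, Tariq holds 68% of Arbor directly, and Rowan's stake falls to 32%.
Tariq holds 68% of Arbor, so Tariq controls Arbor.
Tariq did not control Arbor before and does after, so the clause is triggered.

Yes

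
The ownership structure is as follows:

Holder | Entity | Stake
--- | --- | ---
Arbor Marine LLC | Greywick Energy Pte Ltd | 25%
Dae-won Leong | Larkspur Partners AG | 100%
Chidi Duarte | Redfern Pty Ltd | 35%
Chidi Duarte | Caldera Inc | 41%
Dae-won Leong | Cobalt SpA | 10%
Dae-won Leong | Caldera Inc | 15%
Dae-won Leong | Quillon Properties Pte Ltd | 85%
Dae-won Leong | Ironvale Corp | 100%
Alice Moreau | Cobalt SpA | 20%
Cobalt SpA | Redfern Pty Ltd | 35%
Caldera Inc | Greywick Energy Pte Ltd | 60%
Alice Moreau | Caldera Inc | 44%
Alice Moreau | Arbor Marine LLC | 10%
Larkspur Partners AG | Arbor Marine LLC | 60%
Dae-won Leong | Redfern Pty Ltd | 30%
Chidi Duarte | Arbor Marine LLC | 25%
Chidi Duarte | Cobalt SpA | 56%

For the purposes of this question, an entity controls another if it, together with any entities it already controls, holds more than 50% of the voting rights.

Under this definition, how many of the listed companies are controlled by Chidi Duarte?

Chidi holds 56% of Cobalt, so Chidi controls Cobalt.
Cobalt and Chidi together hold 35% + 35% = 70% of Redfern, so Chidi controls Redfern.
No other company's threshold is met.
Chidi controls 2 companies.

2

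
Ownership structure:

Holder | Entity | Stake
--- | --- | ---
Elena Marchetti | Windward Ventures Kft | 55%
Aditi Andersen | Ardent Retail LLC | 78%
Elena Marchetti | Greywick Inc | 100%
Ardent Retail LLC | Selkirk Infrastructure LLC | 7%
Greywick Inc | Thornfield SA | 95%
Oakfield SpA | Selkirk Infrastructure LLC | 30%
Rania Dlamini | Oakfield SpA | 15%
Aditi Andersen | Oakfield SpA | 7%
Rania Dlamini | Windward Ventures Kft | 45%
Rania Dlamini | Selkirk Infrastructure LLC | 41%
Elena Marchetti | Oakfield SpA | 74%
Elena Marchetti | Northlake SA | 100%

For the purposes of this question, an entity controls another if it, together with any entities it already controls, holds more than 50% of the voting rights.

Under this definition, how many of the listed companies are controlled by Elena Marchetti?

5

Elena holds 100% of Greywick, so Elena controls Greywick.
Elena holds 74% of Oakfield, so Elena controls Oakfield.
Elena holds 100% of Northlake, so Elena controls Northlake.
Greywick holds 95% of Thornfield, so Elena controls Thornfield.
Elena holds 55% of Windward, so Elena controls Windward.
No other company's threshold is met.
Elena controls 5 companies.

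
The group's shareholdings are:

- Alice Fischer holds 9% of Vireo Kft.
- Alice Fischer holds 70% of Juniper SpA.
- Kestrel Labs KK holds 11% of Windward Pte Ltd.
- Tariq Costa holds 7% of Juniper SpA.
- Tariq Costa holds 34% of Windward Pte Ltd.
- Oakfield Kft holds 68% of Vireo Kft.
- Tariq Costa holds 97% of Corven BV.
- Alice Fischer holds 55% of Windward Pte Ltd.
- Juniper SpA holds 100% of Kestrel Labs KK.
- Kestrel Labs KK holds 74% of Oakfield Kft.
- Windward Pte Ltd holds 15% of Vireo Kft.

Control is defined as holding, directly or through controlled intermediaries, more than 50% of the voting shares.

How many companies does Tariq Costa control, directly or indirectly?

1

Tariq holds 97% of Corven, so Tariq controls Corven.
No other company's threshold is met.
Tariq controls 1 company.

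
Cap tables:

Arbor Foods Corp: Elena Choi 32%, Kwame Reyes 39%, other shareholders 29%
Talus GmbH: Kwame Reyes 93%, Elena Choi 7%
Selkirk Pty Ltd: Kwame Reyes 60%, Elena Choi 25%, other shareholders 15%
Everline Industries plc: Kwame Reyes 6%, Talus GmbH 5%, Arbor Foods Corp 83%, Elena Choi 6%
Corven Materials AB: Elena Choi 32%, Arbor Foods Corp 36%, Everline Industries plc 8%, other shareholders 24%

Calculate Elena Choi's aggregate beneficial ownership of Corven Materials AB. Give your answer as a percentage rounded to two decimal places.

Elena reaches Corven along 5 paths.
Direct stake: 32% = 32%.
Via Arbor: 32% × 36% = 11.52%.
Via Talus → Everline: 7% × 5% × 8% = 0.028%.
Via Arbor → Everline: 32% × 83% × 8% = 2.1248%.
Via Everline: 6% × 8% = 0.48%.
Total: 32% + 11.52% + 0.028% + 2.1248% + 0.48% = 46.1528%.
Rounded: 46.15%.

46.15%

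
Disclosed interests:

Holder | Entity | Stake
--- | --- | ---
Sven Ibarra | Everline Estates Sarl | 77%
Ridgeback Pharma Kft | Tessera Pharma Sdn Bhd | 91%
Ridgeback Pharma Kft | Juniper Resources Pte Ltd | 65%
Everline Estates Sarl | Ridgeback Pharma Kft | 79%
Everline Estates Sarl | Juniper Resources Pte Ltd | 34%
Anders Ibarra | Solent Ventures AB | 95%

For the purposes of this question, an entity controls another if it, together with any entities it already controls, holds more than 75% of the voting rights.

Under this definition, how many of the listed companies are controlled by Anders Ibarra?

Anders holds 95% of Solent, so Anders controls Solent.
No other company's threshold is met.
Anders controls 1 company.

1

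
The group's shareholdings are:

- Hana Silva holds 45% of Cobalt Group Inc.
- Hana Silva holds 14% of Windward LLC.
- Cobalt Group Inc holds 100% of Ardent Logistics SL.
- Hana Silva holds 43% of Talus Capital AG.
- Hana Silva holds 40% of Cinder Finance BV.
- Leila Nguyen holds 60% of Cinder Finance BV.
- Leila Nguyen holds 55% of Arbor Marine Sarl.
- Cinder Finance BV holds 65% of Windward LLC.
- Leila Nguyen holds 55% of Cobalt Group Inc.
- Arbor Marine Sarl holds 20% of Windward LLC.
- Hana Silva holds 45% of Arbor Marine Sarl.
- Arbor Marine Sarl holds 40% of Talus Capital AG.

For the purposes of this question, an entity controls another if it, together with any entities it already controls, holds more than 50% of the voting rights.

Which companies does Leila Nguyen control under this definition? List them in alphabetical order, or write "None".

Arbor Marine Sarl, Ardent Logistics SL, Cinder Finance BV, Cobalt Group Inc, Windward LLC

Leila holds 55% of Arbor, so Leila controls Arbor.
Leila holds 55% of Cobalt, so Leila controls Cobalt.
Leila holds 60% of Cinder, so Leila controls Cinder.
Arbor and Cinder together hold 20% + 65% = 85% of Windward, so Leila controls Windward.
Cobalt holds 100% of Ardent, so Leila controls Ardent.
No other company's threshold is met.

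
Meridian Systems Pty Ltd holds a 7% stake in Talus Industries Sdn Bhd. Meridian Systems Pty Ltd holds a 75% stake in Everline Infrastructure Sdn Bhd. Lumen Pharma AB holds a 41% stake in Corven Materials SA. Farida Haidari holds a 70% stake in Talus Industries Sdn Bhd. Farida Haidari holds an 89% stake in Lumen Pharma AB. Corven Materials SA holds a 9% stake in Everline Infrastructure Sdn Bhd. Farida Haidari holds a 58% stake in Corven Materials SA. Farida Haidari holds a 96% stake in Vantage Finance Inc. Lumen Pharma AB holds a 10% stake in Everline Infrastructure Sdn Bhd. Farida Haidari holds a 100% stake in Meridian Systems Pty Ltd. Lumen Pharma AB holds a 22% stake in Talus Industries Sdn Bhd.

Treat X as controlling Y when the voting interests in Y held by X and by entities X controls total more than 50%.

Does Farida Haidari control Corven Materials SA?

Farida holds 89% of Lumen, so Farida controls Lumen.
Lumen and Farida together hold 41% + 58% = 99% of Corven, so Farida controls Corven.

Yes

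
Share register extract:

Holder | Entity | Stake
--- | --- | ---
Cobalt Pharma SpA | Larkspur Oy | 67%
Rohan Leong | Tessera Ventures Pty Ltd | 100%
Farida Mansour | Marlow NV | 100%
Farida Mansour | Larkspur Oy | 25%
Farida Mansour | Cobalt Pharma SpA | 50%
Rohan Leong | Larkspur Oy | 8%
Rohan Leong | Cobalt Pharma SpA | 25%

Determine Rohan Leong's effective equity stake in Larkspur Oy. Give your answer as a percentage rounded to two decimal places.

24.75%

Rohan reaches Larkspur along 2 paths.
Via Cobalt: 25% × 67% = 16.75%.
Direct stake: 8% = 8%.
Total: 16.75% + 8% = 24.75%.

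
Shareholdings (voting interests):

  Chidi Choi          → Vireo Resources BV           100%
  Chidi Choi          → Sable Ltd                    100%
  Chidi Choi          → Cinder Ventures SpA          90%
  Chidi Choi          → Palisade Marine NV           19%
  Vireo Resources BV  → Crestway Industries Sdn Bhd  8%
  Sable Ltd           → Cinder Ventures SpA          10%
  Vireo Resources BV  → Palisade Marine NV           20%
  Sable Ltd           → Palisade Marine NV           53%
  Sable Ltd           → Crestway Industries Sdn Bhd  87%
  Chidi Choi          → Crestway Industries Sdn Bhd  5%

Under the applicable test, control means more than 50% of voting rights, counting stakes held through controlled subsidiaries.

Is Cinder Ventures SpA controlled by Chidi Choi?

Chidi holds 100% of Sable, so Chidi controls Sable.
Sable and Chidi together hold 10% + 90% = 100% of Cinder, so Chidi controls Cinder.

Yes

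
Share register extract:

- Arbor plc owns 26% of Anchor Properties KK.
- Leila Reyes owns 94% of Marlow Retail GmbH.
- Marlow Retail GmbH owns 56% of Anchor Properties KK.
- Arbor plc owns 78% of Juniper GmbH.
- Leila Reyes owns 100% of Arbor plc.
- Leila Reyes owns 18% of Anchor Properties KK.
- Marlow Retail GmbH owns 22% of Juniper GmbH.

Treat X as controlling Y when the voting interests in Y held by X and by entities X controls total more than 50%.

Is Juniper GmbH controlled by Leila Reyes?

Yes

Leila holds 94% of Marlow, so Leila controls Marlow.
Leila holds 100% of Arbor, so Leila controls Arbor.
Arbor and Marlow together hold 78% + 22% = 100% of Juniper, so Leila controls Juniper.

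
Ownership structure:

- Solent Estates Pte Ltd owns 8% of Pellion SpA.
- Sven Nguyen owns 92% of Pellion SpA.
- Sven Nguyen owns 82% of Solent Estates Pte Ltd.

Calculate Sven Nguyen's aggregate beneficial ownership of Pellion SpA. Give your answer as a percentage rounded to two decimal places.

98.56%

Sven reaches Pellion along 2 paths.
Direct stake: 92% = 92%.
Via Solent: 82% × 8% = 6.56%.
Total: 92% + 6.56% = 98.56%.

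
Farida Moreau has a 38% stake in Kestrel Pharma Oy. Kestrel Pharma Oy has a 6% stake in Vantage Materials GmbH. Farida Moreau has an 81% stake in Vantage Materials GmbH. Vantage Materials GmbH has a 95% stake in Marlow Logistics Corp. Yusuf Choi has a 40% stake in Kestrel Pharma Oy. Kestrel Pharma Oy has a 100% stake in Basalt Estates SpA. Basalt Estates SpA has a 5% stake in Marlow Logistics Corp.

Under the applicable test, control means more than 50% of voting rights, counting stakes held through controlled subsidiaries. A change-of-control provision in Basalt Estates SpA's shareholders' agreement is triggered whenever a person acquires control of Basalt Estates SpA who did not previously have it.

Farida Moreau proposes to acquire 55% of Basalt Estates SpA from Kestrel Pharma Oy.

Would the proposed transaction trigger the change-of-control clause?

Yes

The purchase adds only to Farida's holdings (Kestrel's stake shrinks), so Farida is the only person who could newly come to control Basalt.
Farida holds 81% of Vantage, so Farida controls Vantage.
Vantage holds 95% of Marlow, so Farida controls Marlow.
Neither Farida nor any entity Farida controls holds any voting interest in Basalt.
So before the transaction, Farida does not control Basalt.
After the purchase, Farida holds 55% of Basalt directly, and Kestrel's stake falls to 45%.
Farida holds 55% of Basalt, so Farida controls Basalt.
Farida did not control Basalt before and does after, so the clause is triggered.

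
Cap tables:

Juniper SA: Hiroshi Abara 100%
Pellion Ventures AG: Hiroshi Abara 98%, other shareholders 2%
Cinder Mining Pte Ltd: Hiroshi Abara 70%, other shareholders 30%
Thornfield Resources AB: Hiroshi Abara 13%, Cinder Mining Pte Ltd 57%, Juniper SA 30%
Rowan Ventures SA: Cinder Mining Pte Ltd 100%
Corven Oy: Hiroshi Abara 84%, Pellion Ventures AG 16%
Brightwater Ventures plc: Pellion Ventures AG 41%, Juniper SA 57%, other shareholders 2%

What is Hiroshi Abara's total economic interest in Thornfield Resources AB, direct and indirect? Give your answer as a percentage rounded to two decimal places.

Hiroshi reaches Thornfield along 3 paths.
Direct stake: 13% = 13%.
Via Cinder: 70% × 57% = 39.9%.
Via Juniper: 100% × 30% = 30%.
Total: 13% + 39.9% + 30% = 82.9%.
Rounded: 82.90%.

82.90%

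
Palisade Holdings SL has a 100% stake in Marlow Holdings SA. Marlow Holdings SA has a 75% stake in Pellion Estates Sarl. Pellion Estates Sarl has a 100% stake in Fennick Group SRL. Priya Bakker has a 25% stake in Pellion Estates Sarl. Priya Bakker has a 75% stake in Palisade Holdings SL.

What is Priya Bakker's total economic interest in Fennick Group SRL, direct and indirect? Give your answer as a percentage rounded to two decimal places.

81.25%

Priya reaches Fennick along 2 paths.
Via Palisade → Marlow → Pellion: 75% × 100% × 75% × 100% = 56.25%.
Via Pellion: 25% × 100% = 25%.
Total: 56.25% + 25% = 81.25%.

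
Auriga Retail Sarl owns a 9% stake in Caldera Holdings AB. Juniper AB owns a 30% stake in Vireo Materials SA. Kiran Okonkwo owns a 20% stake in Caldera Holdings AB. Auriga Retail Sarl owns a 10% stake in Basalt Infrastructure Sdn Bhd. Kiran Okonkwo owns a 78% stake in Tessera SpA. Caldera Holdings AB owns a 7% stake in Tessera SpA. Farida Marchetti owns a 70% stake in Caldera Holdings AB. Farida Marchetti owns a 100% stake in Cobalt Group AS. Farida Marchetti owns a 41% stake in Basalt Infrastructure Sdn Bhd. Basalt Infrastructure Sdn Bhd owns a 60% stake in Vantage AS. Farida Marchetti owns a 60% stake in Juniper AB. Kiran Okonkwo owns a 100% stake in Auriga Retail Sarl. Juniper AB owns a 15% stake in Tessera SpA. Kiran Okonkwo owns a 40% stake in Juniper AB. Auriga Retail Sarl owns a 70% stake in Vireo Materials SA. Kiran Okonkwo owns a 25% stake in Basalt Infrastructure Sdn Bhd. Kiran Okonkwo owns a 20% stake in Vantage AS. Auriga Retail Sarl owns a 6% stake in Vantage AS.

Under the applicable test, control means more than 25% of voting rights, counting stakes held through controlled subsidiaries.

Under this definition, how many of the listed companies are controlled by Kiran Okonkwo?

7

Kiran holds 40% of Juniper, so Kiran controls Juniper.
Kiran holds 100% of Auriga, so Kiran controls Auriga.
Kiran and Auriga together hold 25% + 10% = 35% of Basalt, so Kiran controls Basalt.
Kiran and Auriga together hold 20% + 9% = 29% of Caldera, so Kiran controls Caldera.
Auriga and Kiran and Basalt together hold 6% + 20% + 60% = 86% of Vantage, so Kiran controls Vantage.
Caldera and Kiran and Juniper together hold 7% + 78% + 15% = 100% of Tessera, so Kiran controls Tessera.
Juniper and Auriga together hold 30% + 70% = 100% of Vireo, so Kiran controls Vireo.
No other company's threshold is met.
Kiran controls 7 companies.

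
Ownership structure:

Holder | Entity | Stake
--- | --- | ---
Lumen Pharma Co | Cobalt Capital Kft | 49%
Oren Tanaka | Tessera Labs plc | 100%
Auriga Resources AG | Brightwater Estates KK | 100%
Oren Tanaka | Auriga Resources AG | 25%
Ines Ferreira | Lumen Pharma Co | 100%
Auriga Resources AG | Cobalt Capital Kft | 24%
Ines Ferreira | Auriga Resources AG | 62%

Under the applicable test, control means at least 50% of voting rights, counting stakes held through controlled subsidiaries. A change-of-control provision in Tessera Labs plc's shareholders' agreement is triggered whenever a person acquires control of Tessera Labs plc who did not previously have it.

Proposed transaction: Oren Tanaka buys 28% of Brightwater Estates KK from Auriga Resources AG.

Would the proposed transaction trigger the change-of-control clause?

No

The purchase adds only to Oren's holdings (Auriga's stake shrinks), so Oren is the only person who could newly come to control Tessera.
Oren holds 100% of Tessera, so Oren controls Tessera.
So Oren already controls Tessera before the transaction.
After the purchase, Oren holds 28% of Brightwater directly, and Auriga's stake falls to 72%.
Oren controlled Tessera already, so this is not a new person acquiring control; every other person's position is unchanged or reduced.
No new person acquires control, so the clause is not triggered.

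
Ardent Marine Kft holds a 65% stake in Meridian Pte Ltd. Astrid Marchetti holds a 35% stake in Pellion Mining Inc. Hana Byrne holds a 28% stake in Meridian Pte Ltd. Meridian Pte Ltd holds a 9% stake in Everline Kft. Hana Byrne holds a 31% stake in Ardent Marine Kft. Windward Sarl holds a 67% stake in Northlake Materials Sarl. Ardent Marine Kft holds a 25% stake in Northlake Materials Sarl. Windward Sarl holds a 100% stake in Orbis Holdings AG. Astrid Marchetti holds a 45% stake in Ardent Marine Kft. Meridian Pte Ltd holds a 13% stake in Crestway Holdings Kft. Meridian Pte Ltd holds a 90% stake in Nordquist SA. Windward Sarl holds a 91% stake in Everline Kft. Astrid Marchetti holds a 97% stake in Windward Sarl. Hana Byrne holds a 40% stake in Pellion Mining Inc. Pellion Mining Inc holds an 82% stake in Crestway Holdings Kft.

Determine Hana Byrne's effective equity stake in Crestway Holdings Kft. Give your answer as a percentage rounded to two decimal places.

Hana reaches Crestway along 3 paths.
Via Pellion: 40% × 82% = 32.8%.
Via Meridian: 28% × 13% = 3.64%.
Via Ardent → Meridian: 31% × 65% × 13% = 2.6195%.
Total: 32.8% + 3.64% + 2.6195% = 39.0595%.
Rounded: 39.06%.

39.06%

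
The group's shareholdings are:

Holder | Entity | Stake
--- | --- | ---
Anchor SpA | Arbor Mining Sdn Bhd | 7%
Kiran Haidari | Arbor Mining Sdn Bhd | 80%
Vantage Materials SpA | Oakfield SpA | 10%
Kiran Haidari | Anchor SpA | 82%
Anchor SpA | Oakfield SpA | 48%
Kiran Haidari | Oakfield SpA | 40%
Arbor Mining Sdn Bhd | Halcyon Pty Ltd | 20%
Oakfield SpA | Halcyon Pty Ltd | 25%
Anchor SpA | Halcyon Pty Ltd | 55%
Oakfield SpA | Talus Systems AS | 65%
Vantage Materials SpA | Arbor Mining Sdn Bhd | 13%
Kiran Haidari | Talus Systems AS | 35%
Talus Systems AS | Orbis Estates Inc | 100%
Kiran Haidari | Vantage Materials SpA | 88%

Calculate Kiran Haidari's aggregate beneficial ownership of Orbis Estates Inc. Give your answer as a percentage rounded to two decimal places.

Kiran reaches Orbis along 4 paths.
Via Vantage → Oakfield → Talus: 88% × 10% × 65% × 100% = 5.72%.
Via Oakfield → Talus: 40% × 65% × 100% = 26%.
Via Anchor → Oakfield → Talus: 82% × 48% × 65% × 100% = 25.584%.
Via Talus: 35% × 100% = 35%.
Total: 5.72% + 26% + 25.584% + 35% = 92.304%.
Rounded: 92.30%.

92.30%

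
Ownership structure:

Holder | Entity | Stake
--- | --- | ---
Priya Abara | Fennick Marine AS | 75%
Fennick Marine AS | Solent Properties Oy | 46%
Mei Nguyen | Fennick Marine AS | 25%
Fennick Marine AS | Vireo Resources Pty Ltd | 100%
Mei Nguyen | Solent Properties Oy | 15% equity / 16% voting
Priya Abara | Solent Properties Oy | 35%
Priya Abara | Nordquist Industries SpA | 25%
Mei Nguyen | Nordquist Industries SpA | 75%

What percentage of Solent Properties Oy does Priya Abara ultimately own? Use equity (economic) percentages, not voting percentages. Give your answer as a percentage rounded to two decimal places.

69.50%

Priya reaches Solent along 2 paths.
Direct stake: 35% = 35%.
Via Fennick: 75% × 46% = 34.5%.
Total: 35% + 34.5% = 69.5%.
Rounded: 69.50%.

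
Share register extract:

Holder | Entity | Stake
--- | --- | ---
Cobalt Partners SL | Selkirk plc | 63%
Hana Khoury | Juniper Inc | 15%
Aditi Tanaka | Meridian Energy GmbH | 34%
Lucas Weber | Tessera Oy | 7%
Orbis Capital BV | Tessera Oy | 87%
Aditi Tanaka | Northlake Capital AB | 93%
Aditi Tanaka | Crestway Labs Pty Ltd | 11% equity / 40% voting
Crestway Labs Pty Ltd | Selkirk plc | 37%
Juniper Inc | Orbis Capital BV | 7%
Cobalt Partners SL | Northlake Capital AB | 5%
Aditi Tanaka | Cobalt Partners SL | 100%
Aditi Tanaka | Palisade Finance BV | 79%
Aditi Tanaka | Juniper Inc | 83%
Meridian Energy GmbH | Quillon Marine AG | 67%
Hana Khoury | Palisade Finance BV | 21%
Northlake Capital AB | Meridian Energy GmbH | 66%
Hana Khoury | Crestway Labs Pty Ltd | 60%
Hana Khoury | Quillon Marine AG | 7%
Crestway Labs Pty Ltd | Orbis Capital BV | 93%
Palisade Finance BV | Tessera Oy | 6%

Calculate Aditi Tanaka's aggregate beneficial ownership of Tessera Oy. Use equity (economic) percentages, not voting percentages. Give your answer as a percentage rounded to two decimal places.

18.69%

Aditi reaches Tessera along 3 paths.
Via Crestway → Orbis: 11% × 93% × 87% = 8.9001%.
Via Juniper → Orbis: 83% × 7% × 87% = 5.0547%.
Via Palisade: 79% × 6% = 4.74%.
Total: 8.9001% + 5.0547% + 4.74% = 18.6948%.
Rounded: 18.69%.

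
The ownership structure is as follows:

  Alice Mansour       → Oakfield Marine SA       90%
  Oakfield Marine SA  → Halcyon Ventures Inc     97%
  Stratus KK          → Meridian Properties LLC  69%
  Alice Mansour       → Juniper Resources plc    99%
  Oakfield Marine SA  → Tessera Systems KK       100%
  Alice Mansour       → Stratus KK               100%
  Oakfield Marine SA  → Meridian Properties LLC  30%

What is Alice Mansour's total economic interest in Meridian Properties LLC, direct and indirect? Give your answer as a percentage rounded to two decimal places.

Alice reaches Meridian along 2 paths.
Via Oakfield: 90% × 30% = 27%.
Via Stratus: 100% × 69% = 69%.
Total: 27% + 69% = 96%.
Rounded: 96.00%.

96.00%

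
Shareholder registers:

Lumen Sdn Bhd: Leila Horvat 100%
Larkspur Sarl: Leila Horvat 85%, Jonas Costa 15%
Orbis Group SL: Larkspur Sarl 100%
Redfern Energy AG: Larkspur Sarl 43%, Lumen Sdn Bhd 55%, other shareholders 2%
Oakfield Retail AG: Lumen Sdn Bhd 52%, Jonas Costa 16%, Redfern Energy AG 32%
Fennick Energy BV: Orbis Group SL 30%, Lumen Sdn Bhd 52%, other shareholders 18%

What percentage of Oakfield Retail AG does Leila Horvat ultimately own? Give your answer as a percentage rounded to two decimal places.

81.30%

Leila reaches Oakfield along 3 paths.
Via Lumen: 100% × 52% = 52%.
Via Larkspur → Redfern: 85% × 43% × 32% = 11.696%.
Via Lumen → Redfern: 100% × 55% × 32% = 17.6%.
Total: 52% + 11.696% + 17.6% = 81.296%.
Rounded: 81.30%.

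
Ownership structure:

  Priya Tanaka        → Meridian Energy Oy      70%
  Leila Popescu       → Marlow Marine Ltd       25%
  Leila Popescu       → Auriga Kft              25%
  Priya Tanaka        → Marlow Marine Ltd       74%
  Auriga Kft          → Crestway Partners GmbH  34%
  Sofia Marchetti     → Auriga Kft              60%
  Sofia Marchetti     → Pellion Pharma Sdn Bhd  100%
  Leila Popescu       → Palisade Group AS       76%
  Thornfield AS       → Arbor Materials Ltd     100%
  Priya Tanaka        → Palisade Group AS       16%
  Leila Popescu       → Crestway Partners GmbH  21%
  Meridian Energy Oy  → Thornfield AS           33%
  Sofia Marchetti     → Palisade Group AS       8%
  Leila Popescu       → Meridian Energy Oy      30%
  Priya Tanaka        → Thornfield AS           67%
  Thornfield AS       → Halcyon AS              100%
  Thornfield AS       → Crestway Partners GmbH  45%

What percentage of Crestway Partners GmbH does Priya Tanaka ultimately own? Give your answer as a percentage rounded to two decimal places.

Priya reaches Crestway along 2 paths.
Via Thornfield: 67% × 45% = 30.15%.
Via Meridian → Thornfield: 70% × 33% × 45% = 10.395%.
Total: 30.15% + 10.395% = 40.545%.
Rounded: 40.55%.

40.55%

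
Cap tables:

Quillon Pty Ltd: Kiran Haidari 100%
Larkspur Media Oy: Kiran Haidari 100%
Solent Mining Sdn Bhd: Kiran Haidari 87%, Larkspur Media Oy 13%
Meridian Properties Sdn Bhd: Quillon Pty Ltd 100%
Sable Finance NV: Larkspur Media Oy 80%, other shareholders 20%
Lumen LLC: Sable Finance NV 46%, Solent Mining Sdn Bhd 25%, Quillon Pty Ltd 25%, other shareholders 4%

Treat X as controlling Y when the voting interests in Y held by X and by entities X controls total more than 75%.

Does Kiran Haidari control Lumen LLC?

Kiran holds 100% of Quillon, so Kiran controls Quillon.
Kiran holds 100% of Larkspur, so Kiran controls Larkspur.
Kiran and Larkspur together hold 87% + 13% = 100% of Solent, so Kiran controls Solent.
Larkspur holds 80% of Sable, so Kiran controls Sable.
Sable and Solent and Quillon together hold 46% + 25% + 25% = 96% of Lumen, so Kiran controls Lumen.

Yes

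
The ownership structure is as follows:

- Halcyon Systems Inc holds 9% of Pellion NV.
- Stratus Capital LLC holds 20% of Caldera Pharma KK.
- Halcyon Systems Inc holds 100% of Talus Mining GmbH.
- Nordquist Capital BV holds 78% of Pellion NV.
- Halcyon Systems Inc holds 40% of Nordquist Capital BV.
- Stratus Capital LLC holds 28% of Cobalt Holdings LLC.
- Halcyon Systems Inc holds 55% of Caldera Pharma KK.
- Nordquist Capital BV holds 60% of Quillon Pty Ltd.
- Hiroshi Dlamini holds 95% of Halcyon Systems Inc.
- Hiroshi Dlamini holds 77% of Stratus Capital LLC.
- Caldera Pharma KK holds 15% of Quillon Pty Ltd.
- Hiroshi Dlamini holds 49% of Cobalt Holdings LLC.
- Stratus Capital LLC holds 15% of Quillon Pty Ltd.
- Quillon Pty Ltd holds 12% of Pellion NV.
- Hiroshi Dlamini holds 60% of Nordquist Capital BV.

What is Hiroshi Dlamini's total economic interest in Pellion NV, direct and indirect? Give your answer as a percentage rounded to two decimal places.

Hiroshi reaches Pellion along 8 paths.
Via Halcyon: 95% × 9% = 8.55%.
Via Halcyon → Nordquist → Quillon: 95% × 40% × 60% × 12% = 2.736%.
Via Nordquist → Quillon: 60% × 60% × 12% = 4.32%.
Via Stratus → Caldera → Quillon: 77% × 20% × 15% × 12% = 0.2772%.
Via Halcyon → Caldera → Quillon: 95% × 55% × 15% × 12% = 0.9405%.
Via Stratus → Quillon: 77% × 15% × 12% = 1.386%.
Via Halcyon → Nordquist: 95% × 40% × 78% = 29.64%.
Via Nordquist: 60% × 78% = 46.8%.
Total: 8.55% + 2.736% + 4.32% + 0.2772% + 0.9405% + 1.386% + 29.64% + 46.8% = 94.6497%.
Rounded: 94.65%.

94.65%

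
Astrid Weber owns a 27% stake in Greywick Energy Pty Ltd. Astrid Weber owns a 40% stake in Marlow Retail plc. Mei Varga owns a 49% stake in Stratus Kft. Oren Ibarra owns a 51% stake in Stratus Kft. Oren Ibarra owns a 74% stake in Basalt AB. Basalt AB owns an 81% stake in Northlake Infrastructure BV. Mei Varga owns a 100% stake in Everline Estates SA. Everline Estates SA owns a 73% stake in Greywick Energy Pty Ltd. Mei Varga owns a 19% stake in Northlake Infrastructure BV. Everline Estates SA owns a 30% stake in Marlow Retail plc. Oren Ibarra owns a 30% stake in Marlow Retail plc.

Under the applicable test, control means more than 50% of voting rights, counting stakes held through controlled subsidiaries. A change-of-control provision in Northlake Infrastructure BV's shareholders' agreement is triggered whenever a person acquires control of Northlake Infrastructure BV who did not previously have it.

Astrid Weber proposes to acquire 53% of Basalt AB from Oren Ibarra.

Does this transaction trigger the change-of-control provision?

Yes

The purchase adds only to Astrid's holdings (Oren's stake shrinks), so Astrid is the only person who could newly come to control Northlake.
Astrid's largest direct stake is 40% in Marlow, which does not meet the threshold, so Astrid controls no company.
Neither Astrid nor any entity Astrid controls holds any voting interest in Northlake.
So before the transaction, Astrid does not control Northlake.
After the purchase, Astrid holds 53% of Basalt directly, and Oren's stake falls to 21%.
Astrid holds 53% of Basalt, so Astrid controls Basalt.
Basalt holds 81% of Northlake, so Astrid controls Northlake.
Astrid did not control Northlake before and does after, so the clause is triggered.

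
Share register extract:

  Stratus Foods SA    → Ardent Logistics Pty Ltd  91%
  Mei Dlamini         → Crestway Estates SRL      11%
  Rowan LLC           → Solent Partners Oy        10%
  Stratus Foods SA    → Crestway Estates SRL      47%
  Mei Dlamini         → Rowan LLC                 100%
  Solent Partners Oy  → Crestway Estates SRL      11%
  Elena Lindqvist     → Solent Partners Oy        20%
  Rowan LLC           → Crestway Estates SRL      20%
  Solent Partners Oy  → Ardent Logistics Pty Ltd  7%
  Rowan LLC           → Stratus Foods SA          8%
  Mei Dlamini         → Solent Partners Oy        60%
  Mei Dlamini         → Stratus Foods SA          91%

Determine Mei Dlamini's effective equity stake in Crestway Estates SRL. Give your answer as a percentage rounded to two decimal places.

Mei reaches Crestway along 6 paths.
Via Stratus: 91% × 47% = 42.77%.
Via Rowan → Stratus: 100% × 8% × 47% = 3.76%.
Via Rowan: 100% × 20% = 20%.
Via Rowan → Solent: 100% × 10% × 11% = 1.1%.
Via Solent: 60% × 11% = 6.6%.
Direct stake: 11% = 11%.
Total: 42.77% + 3.76% + 20% + 1.1% + 6.6% + 11% = 85.23%.

85.23%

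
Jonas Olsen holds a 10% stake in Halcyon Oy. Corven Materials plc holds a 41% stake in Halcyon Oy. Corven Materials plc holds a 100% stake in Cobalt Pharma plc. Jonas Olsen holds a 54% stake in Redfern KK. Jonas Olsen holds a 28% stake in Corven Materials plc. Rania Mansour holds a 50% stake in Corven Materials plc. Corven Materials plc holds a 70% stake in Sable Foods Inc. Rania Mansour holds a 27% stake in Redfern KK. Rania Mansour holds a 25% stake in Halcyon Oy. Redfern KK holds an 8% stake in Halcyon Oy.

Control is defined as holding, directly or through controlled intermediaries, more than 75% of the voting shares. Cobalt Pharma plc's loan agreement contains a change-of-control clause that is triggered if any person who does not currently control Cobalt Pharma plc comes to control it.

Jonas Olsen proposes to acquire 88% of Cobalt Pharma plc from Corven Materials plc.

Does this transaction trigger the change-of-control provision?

Yes

The purchase adds only to Jonas's holdings (Corven's stake shrinks), so Jonas is the only person who could newly come to control Cobalt.
Jonas's largest direct stake is 54% in Redfern, which does not meet the threshold, so Jonas controls no company.
Neither Jonas nor any entity Jonas controls holds any voting interest in Cobalt.
So before the transaction, Jonas does not control Cobalt.
After the purchase, Jonas holds 88% of Cobalt directly, and Corven's stake falls to 12%.
Jonas holds 88% of Cobalt, so Jonas controls Cobalt.
Jonas did not control Cobalt before and does after, so the clause is triggered.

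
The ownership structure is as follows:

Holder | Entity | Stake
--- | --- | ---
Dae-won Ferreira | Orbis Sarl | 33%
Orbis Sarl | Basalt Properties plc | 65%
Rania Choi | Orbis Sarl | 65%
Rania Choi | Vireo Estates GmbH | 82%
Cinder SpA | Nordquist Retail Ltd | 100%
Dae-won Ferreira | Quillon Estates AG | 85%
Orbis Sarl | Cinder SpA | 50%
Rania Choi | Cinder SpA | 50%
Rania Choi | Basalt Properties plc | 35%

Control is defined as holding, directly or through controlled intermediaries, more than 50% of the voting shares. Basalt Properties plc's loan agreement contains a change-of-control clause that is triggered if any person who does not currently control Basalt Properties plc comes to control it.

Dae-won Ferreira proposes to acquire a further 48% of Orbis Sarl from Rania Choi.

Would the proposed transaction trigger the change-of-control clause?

The purchase adds only to Dae-won's holdings (Rania's stake shrinks), so Dae-won is the only person who could newly come to control Basalt.
Dae-won holds 85% of Quillon, so Dae-won controls Quillon.
Neither Dae-won nor any entity Dae-won controls holds any voting interest in Basalt.
So before the transaction, Dae-won does not control Basalt.
After the purchase, Dae-won's direct stake in Orbis rises to 33% + 48% = 81%, and Rania's stake falls to 17%.
Dae-won holds 81% of Orbis, so Dae-won controls Orbis.
Orbis holds 65% of Basalt, so Dae-won controls Basalt.
Dae-won did not control Basalt before and does after, so the clause is triggered.

Yes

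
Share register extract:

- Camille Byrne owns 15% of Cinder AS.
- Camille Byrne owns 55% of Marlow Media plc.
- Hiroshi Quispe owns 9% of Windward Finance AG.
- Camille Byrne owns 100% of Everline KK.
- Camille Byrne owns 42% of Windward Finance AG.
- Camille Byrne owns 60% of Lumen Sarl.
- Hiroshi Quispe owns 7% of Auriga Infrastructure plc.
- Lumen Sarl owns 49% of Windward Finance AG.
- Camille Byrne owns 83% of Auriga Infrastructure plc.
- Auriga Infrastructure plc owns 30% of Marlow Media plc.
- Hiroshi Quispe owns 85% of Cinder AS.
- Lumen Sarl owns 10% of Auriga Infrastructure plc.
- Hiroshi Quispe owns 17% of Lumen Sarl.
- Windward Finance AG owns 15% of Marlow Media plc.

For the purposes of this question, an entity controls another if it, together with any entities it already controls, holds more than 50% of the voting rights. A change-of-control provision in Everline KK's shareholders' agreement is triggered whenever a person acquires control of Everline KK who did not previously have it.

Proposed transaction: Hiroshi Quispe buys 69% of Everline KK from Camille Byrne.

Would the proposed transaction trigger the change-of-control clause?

The purchase adds only to Hiroshi's holdings (Camille's stake shrinks), so Hiroshi is the only person who could newly come to control Everline.
Hiroshi holds 85% of Cinder, so Hiroshi controls Cinder.
Neither Hiroshi nor any entity Hiroshi controls holds any voting interest in Everline.
So before the transaction, Hiroshi does not control Everline.
After the purchase, Hiroshi holds 69% of Everline directly, and Camille's stake falls to 31%.
Hiroshi holds 69% of Everline, so Hiroshi controls Everline.
Hiroshi did not control Everline before and does after, so the clause is triggered.

Yes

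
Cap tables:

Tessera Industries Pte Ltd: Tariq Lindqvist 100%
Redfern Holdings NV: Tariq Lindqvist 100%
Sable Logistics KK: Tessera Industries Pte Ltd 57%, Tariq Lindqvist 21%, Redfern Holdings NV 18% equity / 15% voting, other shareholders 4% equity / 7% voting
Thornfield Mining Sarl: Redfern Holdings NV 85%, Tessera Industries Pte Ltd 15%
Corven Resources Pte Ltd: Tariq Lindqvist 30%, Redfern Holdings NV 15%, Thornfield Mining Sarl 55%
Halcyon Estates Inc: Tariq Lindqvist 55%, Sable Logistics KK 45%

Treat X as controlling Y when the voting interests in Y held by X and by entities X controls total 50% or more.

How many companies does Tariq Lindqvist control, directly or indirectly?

Tariq holds 100% of Tessera, so Tariq controls Tessera.
Tariq holds 100% of Redfern, so Tariq controls Redfern.
Tessera and Tariq and Redfern together hold 57% + 21% + 15% = 93% of Sable, so Tariq controls Sable.
Redfern and Tessera together hold 85% + 15% = 100% of Thornfield, so Tariq controls Thornfield.
Tariq and Redfern and Thornfield together hold 30% + 15% + 55% = 100% of Corven, so Tariq controls Corven.
Tariq and Sable together hold 55% + 45% = 100% of Halcyon, so Tariq controls Halcyon.
Tariq controls 6 companies.

6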